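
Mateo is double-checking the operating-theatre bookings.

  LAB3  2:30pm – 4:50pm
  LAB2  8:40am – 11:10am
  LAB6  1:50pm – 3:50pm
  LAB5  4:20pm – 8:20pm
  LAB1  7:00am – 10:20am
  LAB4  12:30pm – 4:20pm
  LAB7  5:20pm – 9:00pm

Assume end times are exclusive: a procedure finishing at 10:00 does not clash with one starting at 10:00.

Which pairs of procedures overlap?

LAB1 & LAB2, LAB3 & LAB4, LAB3 & LAB5, LAB3 & LAB6, LAB4 & LAB6, LAB5 & LAB7

Sorted by start: LAB1, LAB2, LAB4, LAB6, LAB3, LAB5, LAB7.
LAB2 starts before LAB1 ends → LAB1 and LAB2 overlap.
LAB4 starts after LAB1 ends — done with LAB1.
LAB4 starts after LAB2 ends — done with LAB2.
LAB6 starts before LAB4 ends → LAB4 and LAB6 overlap.
LAB3 starts before LAB4 ends → LAB4 and LAB3 overlap.
LAB5 starts exactly when LAB4 ends (back-to-back, no overlap) — done with LAB4.
LAB3 starts before LAB6 ends → LAB6 and LAB3 overlap.
LAB5 starts after LAB6 ends — done with LAB6.
LAB5 starts before LAB3 ends → LAB3 and LAB5 overlap.
LAB7 starts after LAB3 ends.
LAB7 starts before LAB5 ends → LAB5 and LAB7 overlap.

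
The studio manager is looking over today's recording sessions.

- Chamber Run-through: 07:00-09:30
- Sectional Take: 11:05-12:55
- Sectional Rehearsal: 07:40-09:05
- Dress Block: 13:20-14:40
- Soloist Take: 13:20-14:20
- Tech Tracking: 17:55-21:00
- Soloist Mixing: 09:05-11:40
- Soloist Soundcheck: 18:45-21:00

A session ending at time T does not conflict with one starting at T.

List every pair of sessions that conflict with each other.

Chamber Run-through & Sectional Rehearsal, Chamber Run-through & Soloist Mixing, Dress Block & Soloist Take, Sectional Take & Soloist Mixing, Soloist Soundcheck & Tech Tracking

Sorted by start: Chamber Run-through, Sectional Rehearsal, Soloist Mixing, Sectional Take, Dress Block, Soloist Take, Tech Tracking, Soloist Soundcheck.
Sectional Rehearsal starts before Chamber Run-through ends → Chamber Run-through and Sectional Rehearsal overlap.
Soloist Mixing starts before Chamber Run-through ends → Chamber Run-through and Soloist Mixing overlap.
Sectional Take starts after Chamber Run-through ends, so nothing later overlaps Chamber Run-through either.
Soloist Mixing starts exactly when Sectional Rehearsal ends (back-to-back, no overlap), so nothing later overlaps Sectional Rehearsal either.
Sectional Take starts before Soloist Mixing ends → Soloist Mixing and Sectional Take overlap.
Dress Block starts after Soloist Mixing ends, so nothing later overlaps Soloist Mixing either.
Dress Block starts after Sectional Take ends, so nothing later overlaps Sectional Take either.
Soloist Take starts before Dress Block ends → Dress Block and Soloist Take overlap.
Tech Tracking starts after Dress Block ends, so nothing later overlaps Dress Block either.
Tech Tracking starts after Soloist Take ends, so nothing later overlaps Soloist Take either.
Soloist Soundcheck starts before Tech Tracking ends → Tech Tracking and Soloist Soundcheck overlap.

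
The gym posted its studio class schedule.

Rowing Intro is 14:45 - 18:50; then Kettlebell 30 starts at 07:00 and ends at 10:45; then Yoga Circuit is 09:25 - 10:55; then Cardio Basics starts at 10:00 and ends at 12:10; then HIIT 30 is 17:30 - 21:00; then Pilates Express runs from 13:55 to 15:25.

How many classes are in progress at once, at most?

Sweep the timeline, counting +1 at each start and −1 at each end (ends before starts at a tie):
07:00 start Kettlebell 30 → 1
09:25 start Yoga Circuit → 2
10:00 start Cardio Basics → 3
10:45 end Kettlebell 30 → 2
10:55 end Yoga Circuit → 1
12:10 end Cardio Basics → 0
13:55 start Pilates Express → 1
14:45 start Rowing Intro → 2
15:25 end Pilates Express → 1
17:30 start HIIT 30 → 2
18:50 end Rowing Intro → 1
21:00 end HIIT 30 → 0
Peak is 3, at 10:00 (Cardio Basics, Kettlebell 30, Yoga Circuit).

3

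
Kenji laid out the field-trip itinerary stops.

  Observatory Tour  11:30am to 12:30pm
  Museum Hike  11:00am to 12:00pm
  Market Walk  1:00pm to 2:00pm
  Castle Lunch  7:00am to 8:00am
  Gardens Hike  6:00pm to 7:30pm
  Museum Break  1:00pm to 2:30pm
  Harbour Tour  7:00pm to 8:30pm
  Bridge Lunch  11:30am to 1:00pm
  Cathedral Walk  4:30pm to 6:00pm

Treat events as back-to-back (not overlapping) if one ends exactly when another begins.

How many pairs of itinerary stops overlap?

Two intervals overlap when each starts before the other ends.
Sorted by start: Castle Lunch, Museum Hike, Observatory Tour, Bridge Lunch, Museum Break, Market Walk, Cathedral Walk, Gardens Hike, Harbour Tour.
Museum Hike starts after Castle Lunch ends; Castle Lunch is clear from here.
Observatory Tour starts before Museum Hike ends → Museum Hike and Observatory Tour overlap.
Bridge Lunch starts before Museum Hike ends → Museum Hike and Bridge Lunch overlap.
Museum Break starts after Museum Hike ends; Museum Hike is clear from here.
Bridge Lunch starts before Observatory Tour ends → Observatory Tour and Bridge Lunch overlap.
Museum Break starts after Observatory Tour ends; Observatory Tour is clear from here.
Museum Break starts exactly when Bridge Lunch ends (back-to-back, no overlap); Bridge Lunch is clear from here.
Market Walk starts before Museum Break ends → Museum Break and Market Walk overlap.
Cathedral Walk starts after Museum Break ends; Museum Break is clear from here.
Cathedral Walk starts after Market Walk ends; Market Walk is clear from here.
Gardens Hike starts exactly when Cathedral Walk ends (back-to-back, no overlap); Cathedral Walk is clear from here.
Harbour Tour starts before Gardens Hike ends → Gardens Hike and Harbour Tour overlap.
Overlapping pairs: Bridge Lunch & Museum Hike, Bridge Lunch & Observatory Tour, Gardens Hike & Harbour Tour, Market Walk & Museum Break, Museum Hike & Observatory Tour — 5 in total.

5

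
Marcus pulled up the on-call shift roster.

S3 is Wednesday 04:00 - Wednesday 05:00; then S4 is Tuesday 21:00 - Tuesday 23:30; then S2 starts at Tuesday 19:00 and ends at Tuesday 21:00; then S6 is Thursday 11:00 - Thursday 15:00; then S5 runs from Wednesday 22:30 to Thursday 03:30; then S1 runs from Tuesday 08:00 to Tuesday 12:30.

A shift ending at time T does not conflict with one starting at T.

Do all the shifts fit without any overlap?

Sorted by start: S1, S2, S4, S3, S5, S6.
S2 starts after S1 ends, so S1 has no further overlaps.
S4 starts exactly when S2 ends (back-to-back, no overlap), so S2 has no further overlaps.
S3 starts after S4 ends, so S4 has no further overlaps.
S5 starts after S3 ends, so S3 has no further overlaps.
S6 starts after S5 ends.
Every pair is clear; the schedule has no overlaps.

Yes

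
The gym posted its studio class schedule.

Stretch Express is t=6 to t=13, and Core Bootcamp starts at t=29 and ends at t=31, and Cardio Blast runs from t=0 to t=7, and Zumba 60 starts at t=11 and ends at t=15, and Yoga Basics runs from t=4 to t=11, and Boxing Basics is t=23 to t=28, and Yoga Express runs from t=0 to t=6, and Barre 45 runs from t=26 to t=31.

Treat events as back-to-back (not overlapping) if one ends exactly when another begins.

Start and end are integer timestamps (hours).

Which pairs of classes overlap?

Two intervals overlap when each starts before the other ends.
Sorted by start: Cardio Blast, Yoga Express, Yoga Basics, Stretch Express, Zumba 60, Boxing Basics, Barre 45, Core Bootcamp.
Yoga Express starts before Cardio Blast ends → Cardio Blast and Yoga Express overlap.
Yoga Basics starts before Cardio Blast ends → Cardio Blast and Yoga Basics overlap.
Stretch Express starts before Cardio Blast ends → Cardio Blast and Stretch Express overlap.
Zumba 60 starts after Cardio Blast ends, so Cardio Blast has no further overlaps.
Yoga Basics starts before Yoga Express ends → Yoga Express and Yoga Basics overlap.
Stretch Express starts exactly when Yoga Express ends (back-to-back, no overlap), so Yoga Express has no further overlaps.
Stretch Express starts before Yoga Basics ends → Yoga Basics and Stretch Express overlap.
Zumba 60 starts exactly when Yoga Basics ends (back-to-back, no overlap), so Yoga Basics has no further overlaps.
Zumba 60 starts before Stretch Express ends → Stretch Express and Zumba 60 overlap.
Boxing Basics starts after Stretch Express ends, so Stretch Express has no further overlaps.
Boxing Basics starts after Zumba 60 ends, so Zumba 60 has no further overlaps.
Barre 45 starts before Boxing Basics ends → Boxing Basics and Barre 45 overlap.
Core Bootcamp starts after Boxing Basics ends.
Core Bootcamp starts before Barre 45 ends → Barre 45 and Core Bootcamp overlap.

Barre 45 & Boxing Basics, Barre 45 & Core Bootcamp, Cardio Blast & Stretch Express, Cardio Blast & Yoga Basics, Cardio Blast & Yoga Express, Stretch Express & Yoga Basics, Stretch Express & Zumba 60, Yoga Basics & Yoga Express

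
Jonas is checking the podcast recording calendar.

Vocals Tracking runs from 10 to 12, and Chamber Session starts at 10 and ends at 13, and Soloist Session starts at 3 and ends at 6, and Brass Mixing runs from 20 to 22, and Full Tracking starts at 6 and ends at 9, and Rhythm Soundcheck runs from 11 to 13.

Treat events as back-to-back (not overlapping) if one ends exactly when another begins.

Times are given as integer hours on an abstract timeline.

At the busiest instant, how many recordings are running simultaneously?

3

Sweep the timeline, counting +1 at each start and −1 at each end (ends before starts at a tie):
3 start Soloist Session → 1
6 end Soloist Session → 0
6 start Full Tracking → 1
9 end Full Tracking → 0
10 start Chamber Session → 1
10 start Vocals Tracking → 2
11 start Rhythm Soundcheck → 3
12 end Vocals Tracking → 2
13 end Chamber Session → 1
13 end Rhythm Soundcheck → 0
20 start Brass Mixing → 1
22 end Brass Mixing → 0
Peak is 3, at 11 (Chamber Session, Rhythm Soundcheck, Vocals Tracking).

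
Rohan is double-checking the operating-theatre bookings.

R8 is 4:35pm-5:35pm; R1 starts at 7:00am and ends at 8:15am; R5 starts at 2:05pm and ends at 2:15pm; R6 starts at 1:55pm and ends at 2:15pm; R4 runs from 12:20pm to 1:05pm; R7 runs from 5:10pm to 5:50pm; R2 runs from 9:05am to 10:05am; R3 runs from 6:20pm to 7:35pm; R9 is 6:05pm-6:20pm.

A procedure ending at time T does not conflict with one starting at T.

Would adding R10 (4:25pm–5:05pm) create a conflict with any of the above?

R1: ends 8:15am at or before R10 starts 4:25pm → clear.
R2: ends 10:05am at or before R10 starts 4:25pm → clear.
R4: ends 1:05pm at or before R10 starts 4:25pm → clear.
R6: ends 2:15pm at or before R10 starts 4:25pm → clear.
R5: ends 2:15pm at or before R10 starts 4:25pm → clear.
R8: starts 4:35pm before R10 ends 5:05pm, and ends 5:35pm after R10 starts 4:25pm → overlap.
R7: starts 5:10pm at or after R10 ends 5:05pm → clear.
R9: starts 6:05pm at or after R10 ends 5:05pm → clear.
R3: starts 6:20pm at or after R10 ends 5:05pm → clear.
R10 overlaps R8.

Yes — it overlaps R8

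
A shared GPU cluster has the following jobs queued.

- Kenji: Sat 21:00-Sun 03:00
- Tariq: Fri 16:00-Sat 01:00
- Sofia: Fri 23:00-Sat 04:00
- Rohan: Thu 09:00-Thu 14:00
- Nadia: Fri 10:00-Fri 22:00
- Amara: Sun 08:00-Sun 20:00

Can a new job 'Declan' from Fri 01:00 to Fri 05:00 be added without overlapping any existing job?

Rohan: ends Thu 14:00 at or before Declan starts Fri 01:00 → clear.
Nadia: starts Fri 10:00 at or after Declan ends Fri 05:00 → clear.
Tariq: starts Fri 16:00 at or after Declan ends Fri 05:00 → clear.
Sofia: starts Fri 23:00 at or after Declan ends Fri 05:00 → clear.
Kenji: starts Sat 21:00 at or after Declan ends Fri 05:00 → clear.
Amara: starts Sun 08:00 at or after Declan ends Fri 05:00 → clear.

Yes — the slot is free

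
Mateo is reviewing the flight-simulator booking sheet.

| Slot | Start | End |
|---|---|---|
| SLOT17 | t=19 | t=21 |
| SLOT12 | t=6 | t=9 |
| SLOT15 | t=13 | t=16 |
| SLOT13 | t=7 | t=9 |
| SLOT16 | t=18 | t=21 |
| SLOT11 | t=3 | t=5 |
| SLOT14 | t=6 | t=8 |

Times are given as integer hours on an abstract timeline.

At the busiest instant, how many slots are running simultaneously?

Sweep the timeline, counting +1 at each start and −1 at each end (ends before starts at a tie):
t=3 start SLOT11 → 1
t=5 end SLOT11 → 0
t=6 start SLOT12 → 1
t=6 start SLOT14 → 2
t=7 start SLOT13 → 3
t=8 end SLOT14 → 2
t=9 end SLOT12 → 1
t=9 end SLOT13 → 0
t=13 start SLOT15 → 1
t=16 end SLOT15 → 0
t=18 start SLOT16 → 1
t=19 start SLOT17 → 2
t=21 end SLOT16 → 1
t=21 end SLOT17 → 0
Peak is 3, at t=7 (SLOT12, SLOT13, SLOT14).

3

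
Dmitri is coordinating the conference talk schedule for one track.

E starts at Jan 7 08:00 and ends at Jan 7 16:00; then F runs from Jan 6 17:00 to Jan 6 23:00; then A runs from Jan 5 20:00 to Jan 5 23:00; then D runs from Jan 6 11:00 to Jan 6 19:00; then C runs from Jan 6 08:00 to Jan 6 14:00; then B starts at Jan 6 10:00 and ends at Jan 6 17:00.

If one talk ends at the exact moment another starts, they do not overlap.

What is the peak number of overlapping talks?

Sort all start/end points and keep a running count:
Jan 5 20:00 start A → 1
Jan 5 23:00 end A → 0
Jan 6 08:00 start C → 1
Jan 6 10:00 start B → 2
Jan 6 11:00 start D → 3
Jan 6 14:00 end C → 2
Jan 6 17:00 end B → 1
Jan 6 17:00 start F → 2
Jan 6 19:00 end D → 1
Jan 6 23:00 end F → 0
Jan 7 08:00 start E → 1
Jan 7 16:00 end E → 0
Peak is 3, at Jan 6 11:00 (B, C, D).

3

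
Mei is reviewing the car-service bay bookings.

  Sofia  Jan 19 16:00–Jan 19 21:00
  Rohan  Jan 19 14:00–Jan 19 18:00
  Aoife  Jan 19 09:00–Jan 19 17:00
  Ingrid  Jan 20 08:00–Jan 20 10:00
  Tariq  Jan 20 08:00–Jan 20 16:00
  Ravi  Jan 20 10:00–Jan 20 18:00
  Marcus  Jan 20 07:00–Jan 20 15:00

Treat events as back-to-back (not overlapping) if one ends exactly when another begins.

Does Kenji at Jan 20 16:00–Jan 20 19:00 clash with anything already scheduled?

Aoife: ends Jan 19 17:00 at or before Kenji starts Jan 20 16:00 → clear.
Rohan: ends Jan 19 18:00 at or before Kenji starts Jan 20 16:00 → clear.
Sofia: ends Jan 19 21:00 at or before Kenji starts Jan 20 16:00 → clear.
Marcus: ends Jan 20 15:00 at or before Kenji starts Jan 20 16:00 → clear.
Ingrid: ends Jan 20 10:00 at or before Kenji starts Jan 20 16:00 → clear.
Tariq: ends Jan 20 16:00 at or before Kenji starts Jan 20 16:00 → clear.
Ravi: starts Jan 20 10:00 before Kenji ends Jan 20 19:00, and ends Jan 20 18:00 after Kenji starts Jan 20 16:00 → overlap.
Kenji overlaps Ravi.

Yes — it overlaps Ravi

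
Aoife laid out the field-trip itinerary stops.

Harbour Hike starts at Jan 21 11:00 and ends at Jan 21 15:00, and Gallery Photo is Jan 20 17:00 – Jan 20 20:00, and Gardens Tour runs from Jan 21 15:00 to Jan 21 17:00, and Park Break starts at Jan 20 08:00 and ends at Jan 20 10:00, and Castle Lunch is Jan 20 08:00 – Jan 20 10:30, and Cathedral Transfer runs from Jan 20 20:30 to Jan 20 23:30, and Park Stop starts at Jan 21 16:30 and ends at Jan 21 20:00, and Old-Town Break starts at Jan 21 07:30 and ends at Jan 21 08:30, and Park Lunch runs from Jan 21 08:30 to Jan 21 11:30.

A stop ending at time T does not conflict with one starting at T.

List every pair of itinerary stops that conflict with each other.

Castle Lunch & Park Break, Gardens Tour & Park Stop, Harbour Hike & Park Lunch

Sorted by start: Park Break, Castle Lunch, Gallery Photo, Cathedral Transfer, Old-Town Break, Park Lunch, Harbour Hike, Gardens Tour, Park Stop.
Castle Lunch starts before Park Break ends → Park Break and Castle Lunch overlap.
Gallery Photo starts after Park Break ends; Park Break is clear from here.
Gallery Photo starts after Castle Lunch ends; Castle Lunch is clear from here.
Cathedral Transfer starts after Gallery Photo ends; Gallery Photo is clear from here.
Old-Town Break starts after Cathedral Transfer ends; Cathedral Transfer is clear from here.
Park Lunch starts exactly when Old-Town Break ends (back-to-back, no overlap); Old-Town Break is clear from here.
Harbour Hike starts before Park Lunch ends → Park Lunch and Harbour Hike overlap.
Gardens Tour starts after Park Lunch ends; Park Lunch is clear from here.
Gardens Tour starts exactly when Harbour Hike ends (back-to-back, no overlap); Harbour Hike is clear from here.
Park Stop starts before Gardens Tour ends → Gardens Tour and Park Stop overlap.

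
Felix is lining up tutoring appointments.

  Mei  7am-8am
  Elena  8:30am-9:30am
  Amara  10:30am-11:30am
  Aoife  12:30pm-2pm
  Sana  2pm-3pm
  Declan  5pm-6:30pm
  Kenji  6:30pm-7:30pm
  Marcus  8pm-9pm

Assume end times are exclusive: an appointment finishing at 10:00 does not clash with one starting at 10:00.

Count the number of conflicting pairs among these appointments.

Sorted by start: Mei, Elena, Amara, Aoife, Sana, Declan, Kenji, Marcus.
Elena starts after Mei ends, so Mei has no further overlaps.
Amara starts after Elena ends, so Elena has no further overlaps.
Aoife starts after Amara ends, so Amara has no further overlaps.
Sana starts exactly when Aoife ends (back-to-back, no overlap), so Aoife has no further overlaps.
Declan starts after Sana ends, so Sana has no further overlaps.
Kenji starts exactly when Declan ends (back-to-back, no overlap), so Declan has no further overlaps.
Marcus starts after Kenji ends.
No pair overlaps.

0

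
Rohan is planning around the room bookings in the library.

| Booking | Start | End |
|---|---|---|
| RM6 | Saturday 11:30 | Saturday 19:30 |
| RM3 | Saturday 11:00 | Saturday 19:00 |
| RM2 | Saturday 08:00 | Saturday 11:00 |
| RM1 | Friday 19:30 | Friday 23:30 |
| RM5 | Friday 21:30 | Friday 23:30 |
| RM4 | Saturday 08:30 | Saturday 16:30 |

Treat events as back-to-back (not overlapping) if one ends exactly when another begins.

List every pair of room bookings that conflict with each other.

Sorted by start: RM1, RM5, RM2, RM4, RM3, RM6.
RM5 starts before RM1 ends → RM1 and RM5 overlap.
RM2 starts after RM1 ends, so RM1 has no further overlaps.
RM2 starts after RM5 ends, so RM5 has no further overlaps.
RM4 starts before RM2 ends → RM2 and RM4 overlap.
RM3 starts exactly when RM2 ends (back-to-back, no overlap), so RM2 has no further overlaps.
RM3 starts before RM4 ends → RM4 and RM3 overlap.
RM6 starts before RM4 ends → RM4 and RM6 overlap.
RM6 starts before RM3 ends → RM3 and RM6 overlap.

RM1 & RM5, RM2 & RM4, RM3 & RM4, RM3 & RM6, RM4 & RM6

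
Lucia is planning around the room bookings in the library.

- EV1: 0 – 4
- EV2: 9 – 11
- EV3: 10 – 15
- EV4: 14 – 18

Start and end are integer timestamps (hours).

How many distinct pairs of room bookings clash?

2

Sorted by start: EV1, EV2, EV3, EV4.
EV2 starts after EV1 ends; EV1 is clear from here.
EV3 starts before EV2 ends → EV2 and EV3 overlap.
EV4 starts after EV2 ends.
EV4 starts before EV3 ends → EV3 and EV4 overlap.
Overlapping pairs: EV2 & EV3, EV3 & EV4 — 2 in total.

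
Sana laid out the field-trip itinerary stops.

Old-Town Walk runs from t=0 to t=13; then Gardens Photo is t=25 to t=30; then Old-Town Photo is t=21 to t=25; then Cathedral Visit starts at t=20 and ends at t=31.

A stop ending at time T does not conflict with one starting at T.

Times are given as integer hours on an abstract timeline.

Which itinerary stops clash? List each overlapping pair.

Sorted by start: Old-Town Walk, Cathedral Visit, Old-Town Photo, Gardens Photo.
Cathedral Visit starts after Old-Town Walk ends; Old-Town Walk is clear from here.
Old-Town Photo starts before Cathedral Visit ends → Cathedral Visit and Old-Town Photo overlap.
Gardens Photo starts before Cathedral Visit ends → Cathedral Visit and Gardens Photo overlap.
Gardens Photo starts exactly when Old-Town Photo ends (back-to-back, no overlap).

Cathedral Visit & Gardens Photo, Cathedral Visit & Old-Town Photo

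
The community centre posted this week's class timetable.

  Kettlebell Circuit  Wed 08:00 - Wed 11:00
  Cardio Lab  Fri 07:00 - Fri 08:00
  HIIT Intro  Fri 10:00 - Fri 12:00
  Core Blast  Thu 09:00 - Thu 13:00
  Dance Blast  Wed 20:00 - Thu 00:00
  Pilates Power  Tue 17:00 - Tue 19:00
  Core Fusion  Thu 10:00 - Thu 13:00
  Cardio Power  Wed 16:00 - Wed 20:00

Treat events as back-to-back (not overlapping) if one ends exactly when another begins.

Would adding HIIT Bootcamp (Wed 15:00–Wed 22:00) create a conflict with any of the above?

Yes — it overlaps Cardio Power, Dance Blast

Pilates Power: ends Tue 19:00 at or before HIIT Bootcamp starts Wed 15:00 → clear.
Kettlebell Circuit: ends Wed 11:00 at or before HIIT Bootcamp starts Wed 15:00 → clear.
Cardio Power: starts Wed 16:00 before HIIT Bootcamp ends Wed 22:00, and ends Wed 20:00 after HIIT Bootcamp starts Wed 15:00 → overlap.
Dance Blast: starts Wed 20:00 before HIIT Bootcamp ends Wed 22:00, and ends Thu 00:00 after HIIT Bootcamp starts Wed 15:00 → overlap.
Core Blast: starts Thu 09:00 at or after HIIT Bootcamp ends Wed 22:00 → clear.
Core Fusion: starts Thu 10:00 at or after HIIT Bootcamp ends Wed 22:00 → clear.
Cardio Lab: starts Fri 07:00 at or after HIIT Bootcamp ends Wed 22:00 → clear.
HIIT Intro: starts Fri 10:00 at or after HIIT Bootcamp ends Wed 22:00 → clear.
HIIT Bootcamp overlaps Dance Blast, Cardio Power.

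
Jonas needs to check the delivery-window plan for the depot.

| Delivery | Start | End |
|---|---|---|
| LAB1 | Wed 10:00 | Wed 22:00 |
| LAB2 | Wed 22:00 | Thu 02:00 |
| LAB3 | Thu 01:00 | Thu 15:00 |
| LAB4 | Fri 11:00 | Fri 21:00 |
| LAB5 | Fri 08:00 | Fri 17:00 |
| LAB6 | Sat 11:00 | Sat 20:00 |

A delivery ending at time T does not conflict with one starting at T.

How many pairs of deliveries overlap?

2

Check each pair: they overlap iff neither finishes before the other starts.
Sorted by start: LAB1, LAB2, LAB3, LAB5, LAB4, LAB6.
LAB2 starts exactly when LAB1 ends (back-to-back, no overlap), so LAB1 has no further overlaps.
LAB3 starts before LAB2 ends → LAB2 and LAB3 overlap.
LAB5 starts after LAB2 ends, so LAB2 has no further overlaps.
LAB5 starts after LAB3 ends, so LAB3 has no further overlaps.
LAB4 starts before LAB5 ends → LAB5 and LAB4 overlap.
LAB6 starts after LAB5 ends.
LAB6 starts after LAB4 ends.
Overlapping pairs: LAB2 & LAB3, LAB4 & LAB5 — 2 in total.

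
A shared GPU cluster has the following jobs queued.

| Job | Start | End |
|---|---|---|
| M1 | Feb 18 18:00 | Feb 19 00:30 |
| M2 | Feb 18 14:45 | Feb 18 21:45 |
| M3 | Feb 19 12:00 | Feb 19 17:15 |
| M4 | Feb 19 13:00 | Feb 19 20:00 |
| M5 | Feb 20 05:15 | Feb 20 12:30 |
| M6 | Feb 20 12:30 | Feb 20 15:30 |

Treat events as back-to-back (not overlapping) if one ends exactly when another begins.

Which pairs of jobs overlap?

Sorted by start: M2, M1, M3, M4, M5, M6.
M1 starts before M2 ends → M2 and M1 overlap.
M3 starts after M2 ends; M2 is clear from here.
M3 starts after M1 ends; M1 is clear from here.
M4 starts before M3 ends → M3 and M4 overlap.
M5 starts after M3 ends; M3 is clear from here.
M5 starts after M4 ends; M4 is clear from here.
M6 starts exactly when M5 ends (back-to-back, no overlap).

M1 & M2, M3 & M4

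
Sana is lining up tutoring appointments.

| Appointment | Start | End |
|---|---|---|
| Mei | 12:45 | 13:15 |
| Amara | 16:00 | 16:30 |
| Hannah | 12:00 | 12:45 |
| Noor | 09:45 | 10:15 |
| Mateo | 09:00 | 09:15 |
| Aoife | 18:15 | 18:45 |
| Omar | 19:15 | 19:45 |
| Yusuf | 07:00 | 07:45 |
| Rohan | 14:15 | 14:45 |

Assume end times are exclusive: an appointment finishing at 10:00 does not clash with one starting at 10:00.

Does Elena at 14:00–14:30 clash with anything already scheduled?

Yes — it overlaps Rohan

Yusuf: ends 07:45 at or before Elena starts 14:00 → clear.
Mateo: ends 09:15 at or before Elena starts 14:00 → clear.
Noor: ends 10:15 at or before Elena starts 14:00 → clear.
Hannah: ends 12:45 at or before Elena starts 14:00 → clear.
Mei: ends 13:15 at or before Elena starts 14:00 → clear.
Rohan: starts 14:15 before Elena ends 14:30, and ends 14:45 after Elena starts 14:00 → overlap.
Amara: starts 16:00 at or after Elena ends 14:30 → clear.
Aoife: starts 18:15 at or after Elena ends 14:30 → clear.
Omar: starts 19:15 at or after Elena ends 14:30 → clear.
Elena overlaps Rohan.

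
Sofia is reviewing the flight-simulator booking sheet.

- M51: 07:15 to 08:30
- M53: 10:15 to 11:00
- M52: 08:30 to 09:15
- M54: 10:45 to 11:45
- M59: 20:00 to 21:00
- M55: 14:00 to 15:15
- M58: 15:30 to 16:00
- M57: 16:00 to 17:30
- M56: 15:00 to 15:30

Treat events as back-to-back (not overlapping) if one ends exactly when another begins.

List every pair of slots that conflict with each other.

Sorted by start: M51, M52, M53, M54, M55, M56, M58, M57, M59.
M52 starts exactly when M51 ends (back-to-back, no overlap) — done with M51.
M53 starts after M52 ends — done with M52.
M54 starts before M53 ends → M53 and M54 overlap.
M55 starts after M53 ends — done with M53.
M55 starts after M54 ends — done with M54.
M56 starts before M55 ends → M55 and M56 overlap.
M58 starts after M55 ends — done with M55.
M58 starts exactly when M56 ends (back-to-back, no overlap) — done with M56.
M57 starts exactly when M58 ends (back-to-back, no overlap) — done with M58.
M59 starts after M57 ends.

M53 & M54, M55 & M56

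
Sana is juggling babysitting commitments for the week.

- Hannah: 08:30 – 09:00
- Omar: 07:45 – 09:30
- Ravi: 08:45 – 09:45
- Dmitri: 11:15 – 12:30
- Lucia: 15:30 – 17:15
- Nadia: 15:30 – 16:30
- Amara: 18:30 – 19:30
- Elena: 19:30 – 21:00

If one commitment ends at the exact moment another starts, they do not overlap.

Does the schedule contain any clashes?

Yes

Two intervals overlap when each starts before the other ends.
Sorted by start: Omar, Hannah, Ravi, Dmitri, Lucia, Nadia, Amara, Elena.
Hannah starts before Omar ends → Omar and Hannah overlap.
That's a conflict, so the schedule is not conflict-free.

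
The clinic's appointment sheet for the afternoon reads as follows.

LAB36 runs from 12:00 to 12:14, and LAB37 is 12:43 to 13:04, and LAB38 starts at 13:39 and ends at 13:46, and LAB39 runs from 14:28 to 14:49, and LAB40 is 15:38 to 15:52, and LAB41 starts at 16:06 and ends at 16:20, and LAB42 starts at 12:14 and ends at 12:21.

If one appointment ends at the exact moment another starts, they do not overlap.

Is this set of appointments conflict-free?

Sorted by start: LAB36, LAB42, LAB37, LAB38, LAB39, LAB40, LAB41.
LAB42 starts exactly when LAB36 ends (back-to-back, no overlap); LAB36 is clear from here.
LAB37 starts after LAB42 ends; LAB42 is clear from here.
LAB38 starts after LAB37 ends; LAB37 is clear from here.
LAB39 starts after LAB38 ends; LAB38 is clear from here.
LAB40 starts after LAB39 ends; LAB39 is clear from here.
LAB41 starts after LAB40 ends.
Every pair is clear; the schedule has no overlaps.

Yes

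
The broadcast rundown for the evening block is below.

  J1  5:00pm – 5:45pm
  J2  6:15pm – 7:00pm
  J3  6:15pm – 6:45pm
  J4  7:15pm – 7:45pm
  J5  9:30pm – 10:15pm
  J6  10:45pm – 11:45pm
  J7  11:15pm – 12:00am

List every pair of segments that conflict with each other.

J2 & J3, J6 & J7

Sorted by start: J1, J2, J3, J4, J5, J6, J7.
J2 starts after J1 ends — done with J1.
J3 starts before J2 ends → J2 and J3 overlap.
J4 starts after J2 ends — done with J2.
J4 starts after J3 ends — done with J3.
J5 starts after J4 ends — done with J4.
J6 starts after J5 ends — done with J5.
J7 starts before J6 ends → J6 and J7 overlap.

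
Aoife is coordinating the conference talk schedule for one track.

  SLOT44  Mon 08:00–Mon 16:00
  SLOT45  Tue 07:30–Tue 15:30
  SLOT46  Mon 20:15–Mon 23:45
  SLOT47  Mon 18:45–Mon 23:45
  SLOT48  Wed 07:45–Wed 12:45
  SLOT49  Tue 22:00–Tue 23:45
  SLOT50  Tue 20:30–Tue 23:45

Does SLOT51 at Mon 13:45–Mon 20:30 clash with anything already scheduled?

SLOT44: starts Mon 08:00 before SLOT51 ends Mon 20:30, and ends Mon 16:00 after SLOT51 starts Mon 13:45 → overlap.
SLOT47: starts Mon 18:45 before SLOT51 ends Mon 20:30, and ends Mon 23:45 after SLOT51 starts Mon 13:45 → overlap.
SLOT46: starts Mon 20:15 before SLOT51 ends Mon 20:30, and ends Mon 23:45 after SLOT51 starts Mon 13:45 → overlap.
SLOT45: starts Tue 07:30 at or after SLOT51 ends Mon 20:30 → clear.
SLOT50: starts Tue 20:30 at or after SLOT51 ends Mon 20:30 → clear.
SLOT49: starts Tue 22:00 at or after SLOT51 ends Mon 20:30 → clear.
SLOT48: starts Wed 07:45 at or after SLOT51 ends Mon 20:30 → clear.
SLOT51 overlaps SLOT44, SLOT46, SLOT47.

Yes — it overlaps SLOT44, SLOT46, SLOT47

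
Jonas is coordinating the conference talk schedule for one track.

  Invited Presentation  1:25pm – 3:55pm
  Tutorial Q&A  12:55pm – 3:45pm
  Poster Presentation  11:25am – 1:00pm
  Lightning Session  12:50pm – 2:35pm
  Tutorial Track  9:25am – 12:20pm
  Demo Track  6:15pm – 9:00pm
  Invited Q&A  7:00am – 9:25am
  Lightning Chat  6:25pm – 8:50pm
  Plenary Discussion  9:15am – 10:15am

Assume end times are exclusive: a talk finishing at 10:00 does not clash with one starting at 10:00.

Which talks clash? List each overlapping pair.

Sorted by start: Invited Q&A, Plenary Discussion, Tutorial Track, Poster Presentation, Lightning Session, Tutorial Q&A, Invited Presentation, Demo Track, Lightning Chat.
Plenary Discussion starts before Invited Q&A ends → Invited Q&A and Plenary Discussion overlap.
Tutorial Track starts exactly when Invited Q&A ends (back-to-back, no overlap), so Invited Q&A has no further overlaps.
Tutorial Track starts before Plenary Discussion ends → Plenary Discussion and Tutorial Track overlap.
Poster Presentation starts after Plenary Discussion ends, so Plenary Discussion has no further overlaps.
Poster Presentation starts before Tutorial Track ends → Tutorial Track and Poster Presentation overlap.
Lightning Session starts after Tutorial Track ends, so Tutorial Track has no further overlaps.
Lightning Session starts before Poster Presentation ends → Poster Presentation and Lightning Session overlap.
Tutorial Q&A starts before Poster Presentation ends → Poster Presentation and Tutorial Q&A overlap.
Invited Presentation starts after Poster Presentation ends, so Poster Presentation has no further overlaps.
Tutorial Q&A starts before Lightning Session ends → Lightning Session and Tutorial Q&A overlap.
Invited Presentation starts before Lightning Session ends → Lightning Session and Invited Presentation overlap.
Demo Track starts after Lightning Session ends, so Lightning Session has no further overlaps.
Invited Presentation starts before Tutorial Q&A ends → Tutorial Q&A and Invited Presentation overlap.
Demo Track starts after Tutorial Q&A ends, so Tutorial Q&A has no further overlaps.
Demo Track starts after Invited Presentation ends, so Invited Presentation has no further overlaps.
Lightning Chat starts before Demo Track ends → Demo Track and Lightning Chat overlap.

Demo Track & Lightning Chat, Invited Presentation & Lightning Session, Invited Presentation & Tutorial Q&A, Invited Q&A & Plenary Discussion, Lightning Session & Poster Presentation, Lightning Session & Tutorial Q&A, Plenary Discussion & Tutorial Track, Poster Presentation & Tutorial Q&A, Poster Presentation & Tutorial Track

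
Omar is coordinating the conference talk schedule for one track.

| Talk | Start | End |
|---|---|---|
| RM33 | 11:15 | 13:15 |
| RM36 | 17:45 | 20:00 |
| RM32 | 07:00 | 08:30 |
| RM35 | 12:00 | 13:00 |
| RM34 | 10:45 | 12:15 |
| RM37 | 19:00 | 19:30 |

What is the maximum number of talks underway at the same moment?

Sort all start/end points and keep a running count:
07:00 start RM32 → 1
08:30 end RM32 → 0
10:45 start RM34 → 1
11:15 start RM33 → 2
12:00 start RM35 → 3
12:15 end RM34 → 2
13:00 end RM35 → 1
13:15 end RM33 → 0
17:45 start RM36 → 1
19:00 start RM37 → 2
19:30 end RM37 → 1
20:00 end RM36 → 0
Peak is 3, at 12:00 (RM33, RM34, RM35).

3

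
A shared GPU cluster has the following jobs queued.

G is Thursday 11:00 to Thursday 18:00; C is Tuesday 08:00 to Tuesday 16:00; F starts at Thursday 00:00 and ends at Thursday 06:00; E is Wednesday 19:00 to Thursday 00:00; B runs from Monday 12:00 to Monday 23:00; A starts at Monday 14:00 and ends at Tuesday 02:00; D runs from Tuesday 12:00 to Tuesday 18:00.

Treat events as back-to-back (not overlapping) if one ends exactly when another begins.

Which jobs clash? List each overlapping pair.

Sorted by start: B, A, C, D, E, F, G.
A starts before B ends → B and A overlap.
C starts after B ends, so B has no further overlaps.
C starts after A ends, so A has no further overlaps.
D starts before C ends → C and D overlap.
E starts after C ends, so C has no further overlaps.
E starts after D ends, so D has no further overlaps.
F starts exactly when E ends (back-to-back, no overlap), so E has no further overlaps.
G starts after F ends.

A & B, C & D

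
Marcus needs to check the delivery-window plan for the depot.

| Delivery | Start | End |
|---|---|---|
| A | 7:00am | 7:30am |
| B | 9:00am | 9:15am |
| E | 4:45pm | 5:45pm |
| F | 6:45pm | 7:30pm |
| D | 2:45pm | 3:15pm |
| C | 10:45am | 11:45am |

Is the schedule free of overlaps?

Yes

Two intervals overlap when each starts before the other ends.
Sorted by start: A, B, C, D, E, F.
B starts after A ends, so nothing later overlaps A either.
C starts after B ends, so nothing later overlaps B either.
D starts after C ends, so nothing later overlaps C either.
E starts after D ends, so nothing later overlaps D either.
F starts after E ends.
Every pair is clear; the schedule has no overlaps.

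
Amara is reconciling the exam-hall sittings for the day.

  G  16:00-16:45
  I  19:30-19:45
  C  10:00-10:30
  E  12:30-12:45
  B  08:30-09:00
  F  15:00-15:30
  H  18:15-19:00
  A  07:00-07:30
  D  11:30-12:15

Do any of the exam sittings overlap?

No

Sorted by start: A, B, C, D, E, F, G, H, I.
B starts after A ends, so nothing later overlaps A either.
C starts after B ends, so nothing later overlaps B either.
D starts after C ends, so nothing later overlaps C either.
E starts after D ends, so nothing later overlaps D either.
F starts after E ends, so nothing later overlaps E either.
G starts after F ends, so nothing later overlaps F either.
H starts after G ends, so nothing later overlaps G either.
I starts after H ends.
Every pair is clear; the schedule has no overlaps.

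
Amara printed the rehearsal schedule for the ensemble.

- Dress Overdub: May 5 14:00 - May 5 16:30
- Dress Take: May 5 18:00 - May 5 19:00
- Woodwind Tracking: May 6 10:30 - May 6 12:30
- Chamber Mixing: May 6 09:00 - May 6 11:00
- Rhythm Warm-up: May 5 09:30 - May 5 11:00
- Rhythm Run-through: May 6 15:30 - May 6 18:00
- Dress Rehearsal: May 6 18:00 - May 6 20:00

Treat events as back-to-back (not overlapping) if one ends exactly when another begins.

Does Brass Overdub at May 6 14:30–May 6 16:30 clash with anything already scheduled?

Yes — it overlaps Rhythm Run-through

Rhythm Warm-up: ends May 5 11:00 at or before Brass Overdub starts May 6 14:30 → clear.
Dress Overdub: ends May 5 16:30 at or before Brass Overdub starts May 6 14:30 → clear.
Dress Take: ends May 5 19:00 at or before Brass Overdub starts May 6 14:30 → clear.
Chamber Mixing: ends May 6 11:00 at or before Brass Overdub starts May 6 14:30 → clear.
Woodwind Tracking: ends May 6 12:30 at or before Brass Overdub starts May 6 14:30 → clear.
Rhythm Run-through: starts May 6 15:30 before Brass Overdub ends May 6 16:30, and ends May 6 18:00 after Brass Overdub starts May 6 14:30 → overlap.
Dress Rehearsal: starts May 6 18:00 at or after Brass Overdub ends May 6 16:30 → clear.
Brass Overdub overlaps Rhythm Run-through.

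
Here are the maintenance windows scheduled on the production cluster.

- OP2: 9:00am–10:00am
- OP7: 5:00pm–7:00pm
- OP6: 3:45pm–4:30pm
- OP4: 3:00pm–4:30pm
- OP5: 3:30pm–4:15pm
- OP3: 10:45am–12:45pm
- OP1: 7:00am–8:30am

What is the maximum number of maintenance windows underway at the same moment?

3

Walk through starts and ends in time order (an end at T is processed before a start at T):
7:00am start OP1 → 1
8:30am end OP1 → 0
9:00am start OP2 → 1
10:00am end OP2 → 0
10:45am start OP3 → 1
12:45pm end OP3 → 0
3:00pm start OP4 → 1
3:30pm start OP5 → 2
3:45pm start OP6 → 3
4:15pm end OP5 → 2
4:30pm end OP4 → 1
4:30pm end OP6 → 0
5:00pm start OP7 → 1
7:00pm end OP7 → 0
Peak is 3, at 3:45pm (OP4, OP5, OP6).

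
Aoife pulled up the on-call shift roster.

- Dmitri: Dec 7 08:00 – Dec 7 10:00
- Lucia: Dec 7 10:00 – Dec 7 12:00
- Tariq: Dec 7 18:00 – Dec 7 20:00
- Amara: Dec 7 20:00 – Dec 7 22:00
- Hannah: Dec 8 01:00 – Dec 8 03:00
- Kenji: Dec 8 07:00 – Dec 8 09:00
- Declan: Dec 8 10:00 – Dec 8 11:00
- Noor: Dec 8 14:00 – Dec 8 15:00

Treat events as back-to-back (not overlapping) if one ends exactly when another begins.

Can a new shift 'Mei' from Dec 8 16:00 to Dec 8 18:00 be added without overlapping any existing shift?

Dmitri: ends Dec 7 10:00 at or before Mei starts Dec 8 16:00 → clear.
Lucia: ends Dec 7 12:00 at or before Mei starts Dec 8 16:00 → clear.
Tariq: ends Dec 7 20:00 at or before Mei starts Dec 8 16:00 → clear.
Amara: ends Dec 7 22:00 at or before Mei starts Dec 8 16:00 → clear.
Hannah: ends Dec 8 03:00 at or before Mei starts Dec 8 16:00 → clear.
Kenji: ends Dec 8 09:00 at or before Mei starts Dec 8 16:00 → clear.
Declan: ends Dec 8 11:00 at or before Mei starts Dec 8 16:00 → clear.
Noor: ends Dec 8 15:00 at or before Mei starts Dec 8 16:00 → clear.

Yes — the slot is free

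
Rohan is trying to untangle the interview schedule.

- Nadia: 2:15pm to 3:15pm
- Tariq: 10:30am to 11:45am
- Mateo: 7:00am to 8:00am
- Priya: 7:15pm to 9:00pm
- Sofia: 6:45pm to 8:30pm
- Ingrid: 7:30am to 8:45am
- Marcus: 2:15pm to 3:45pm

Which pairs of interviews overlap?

Ingrid & Mateo, Marcus & Nadia, Priya & Sofia

Check each pair: they overlap iff neither finishes before the other starts.
Sorted by start: Mateo, Ingrid, Tariq, Marcus, Nadia, Sofia, Priya.
Ingrid starts before Mateo ends → Mateo and Ingrid overlap.
Tariq starts after Mateo ends, so nothing later overlaps Mateo either.
Tariq starts after Ingrid ends, so nothing later overlaps Ingrid either.
Marcus starts after Tariq ends, so nothing later overlaps Tariq either.
Nadia starts before Marcus ends → Marcus and Nadia overlap.
Sofia starts after Marcus ends, so nothing later overlaps Marcus either.
Sofia starts after Nadia ends, so nothing later overlaps Nadia either.
Priya starts before Sofia ends → Sofia and Priya overlap.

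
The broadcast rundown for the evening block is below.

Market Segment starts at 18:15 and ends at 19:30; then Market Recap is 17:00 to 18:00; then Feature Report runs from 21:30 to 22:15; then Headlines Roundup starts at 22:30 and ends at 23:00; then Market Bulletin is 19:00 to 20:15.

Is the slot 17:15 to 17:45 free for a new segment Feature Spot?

No — it overlaps Market Recap

Market Recap: starts 17:00 before Feature Spot ends 17:45, and ends 18:00 after Feature Spot starts 17:15 → overlap.
Market Segment: starts 18:15 at or after Feature Spot ends 17:45 → clear.
Market Bulletin: starts 19:00 at or after Feature Spot ends 17:45 → clear.
Feature Report: starts 21:30 at or after Feature Spot ends 17:45 → clear.
Headlines Roundup: starts 22:30 at or after Feature Spot ends 17:45 → clear.
Feature Spot overlaps Market Recap.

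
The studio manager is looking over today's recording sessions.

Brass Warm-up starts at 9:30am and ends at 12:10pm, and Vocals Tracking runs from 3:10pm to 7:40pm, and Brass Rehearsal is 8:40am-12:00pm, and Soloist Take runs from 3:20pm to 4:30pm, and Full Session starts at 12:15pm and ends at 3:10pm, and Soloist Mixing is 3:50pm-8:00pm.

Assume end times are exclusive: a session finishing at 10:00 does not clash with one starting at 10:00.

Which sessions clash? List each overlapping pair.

Brass Rehearsal & Brass Warm-up, Soloist Mixing & Soloist Take, Soloist Mixing & Vocals Tracking, Soloist Take & Vocals Tracking

Two intervals overlap when each starts before the other ends.
Sorted by start: Brass Rehearsal, Brass Warm-up, Full Session, Vocals Tracking, Soloist Take, Soloist Mixing.
Brass Warm-up starts before Brass Rehearsal ends → Brass Rehearsal and Brass Warm-up overlap.
Full Session starts after Brass Rehearsal ends, so nothing later overlaps Brass Rehearsal either.
Full Session starts after Brass Warm-up ends, so nothing later overlaps Brass Warm-up either.
Vocals Tracking starts exactly when Full Session ends (back-to-back, no overlap), so nothing later overlaps Full Session either.
Soloist Take starts before Vocals Tracking ends → Vocals Tracking and Soloist Take overlap.
Soloist Mixing starts before Vocals Tracking ends → Vocals Tracking and Soloist Mixing overlap.
Soloist Mixing starts before Soloist Take ends → Soloist Take and Soloist Mixing overlap.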